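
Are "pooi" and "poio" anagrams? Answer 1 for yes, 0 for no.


Strings: "pooi", "poio"
Sorted first:  ioop
Sorted second: ioop
Sorted forms match => anagrams

1


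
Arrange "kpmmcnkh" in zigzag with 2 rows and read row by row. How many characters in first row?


Zigzag "kpmmcnkh" into 2 rows:
Placing characters:
  'k' => row 0
  'p' => row 1
  'm' => row 0
  'm' => row 1
  'c' => row 0
  'n' => row 1
  'k' => row 0
  'h' => row 1
Rows:
  Row 0: "kmck"
  Row 1: "pmnh"
First row length: 4

4


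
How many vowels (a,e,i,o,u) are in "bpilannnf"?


Input: bpilannnf
Checking each character:
  'b' at position 0: consonant
  'p' at position 1: consonant
  'i' at position 2: vowel (running total: 1)
  'l' at position 3: consonant
  'a' at position 4: vowel (running total: 2)
  'n' at position 5: consonant
  'n' at position 6: consonant
  'n' at position 7: consonant
  'f' at position 8: consonant
Total vowels: 2

2


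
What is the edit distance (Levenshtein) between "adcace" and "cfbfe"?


Computing edit distance: "adcace" -> "cfbfe"
DP table:
           c    f    b    f    e
      0    1    2    3    4    5
  a   1    1    2    3    4    5
  d   2    2    2    3    4    5
  c   3    2    3    3    4    5
  a   4    3    3    4    4    5
  c   5    4    4    4    5    5
  e   6    5    5    5    5    5
Edit distance = dp[6][5] = 5

5


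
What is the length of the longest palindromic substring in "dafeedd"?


Input: "dafeedd"
Checking substrings for palindromes:
  [3:5] "ee" (len 2) => palindrome
  [5:7] "dd" (len 2) => palindrome
Longest palindromic substring: "ee" with length 2

2


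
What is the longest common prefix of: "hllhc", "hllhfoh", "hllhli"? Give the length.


Words: hllhc, hllhfoh, hllhli
  Position 0: all 'h' => match
  Position 1: all 'l' => match
  Position 2: all 'l' => match
  Position 3: all 'h' => match
  Position 4: ('c', 'f', 'l') => mismatch, stop
LCP = "hllh" (length 4)

4


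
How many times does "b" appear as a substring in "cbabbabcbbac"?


Searching for "b" in "cbabbabcbbac"
Scanning each position:
  Position 0: "c" => no
  Position 1: "b" => MATCH
  Position 2: "a" => no
  Position 3: "b" => MATCH
  Position 4: "b" => MATCH
  Position 5: "a" => no
  Position 6: "b" => MATCH
  Position 7: "c" => no
  Position 8: "b" => MATCH
  Position 9: "b" => MATCH
  Position 10: "a" => no
  Position 11: "c" => no
Total occurrences: 6

6


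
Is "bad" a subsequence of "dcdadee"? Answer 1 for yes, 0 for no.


Check if "bad" is a subsequence of "dcdadee"
Greedy scan:
  Position 0 ('d'): no match needed
  Position 1 ('c'): no match needed
  Position 2 ('d'): no match needed
  Position 3 ('a'): no match needed
  Position 4 ('d'): no match needed
  Position 5 ('e'): no match needed
  Position 6 ('e'): no match needed
Only matched 0/3 characters => not a subsequence

0


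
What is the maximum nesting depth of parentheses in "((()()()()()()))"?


Input: "((()()()()()()))"
Tracking depth:
  Position 0 '(': depth becomes 1
  Position 1 '(': depth becomes 2
  Position 2 '(': depth becomes 3
  Position 3 ')': depth becomes 2
  Position 4 '(': depth becomes 3
  Position 5 ')': depth becomes 2
  Position 6 '(': depth becomes 3
  Position 7 ')': depth becomes 2
  Position 8 '(': depth becomes 3
  Position 9 ')': depth becomes 2
  Position 10 '(': depth becomes 3
  Position 11 ')': depth becomes 2
  Position 12 '(': depth becomes 3
  Position 13 ')': depth becomes 2
  Position 14 ')': depth becomes 1
  Position 15 ')': depth becomes 0
Maximum depth reached: 3

3


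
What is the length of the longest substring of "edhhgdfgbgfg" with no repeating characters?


Input: "edhhgdfgbgfg"
Sliding window (track last position of each char):
  Position 0 ('e'): window [0,0] length 1 -- new best
  Position 1 ('d'): window [0,1] length 2 -- new best
  Position 2 ('h'): window [0,2] length 3 -- new best
  Position 3 ('h'): repeat (last at 2), move window start to 3
  Position 3 ('h'): window [3,3] length 1
  Position 4 ('g'): window [3,4] length 2
  Position 5 ('d'): window [3,5] length 3
  Position 6 ('f'): window [3,6] length 4 -- new best
  Position 7 ('g'): repeat (last at 4), move window start to 5
  Position 7 ('g'): window [5,7] length 3
  Position 8 ('b'): window [5,8] length 4
  Position 9 ('g'): repeat (last at 7), move window start to 8
  Position 9 ('g'): window [8,9] length 2
  Position 10 ('f'): window [8,10] length 3
  Position 11 ('g'): repeat (last at 9), move window start to 10
  Position 11 ('g'): window [10,11] length 2
Longest substring with no repeats: "hgdf" with length 4

4


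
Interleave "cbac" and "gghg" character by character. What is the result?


Interleaving "cbac" and "gghg":
  Position 0: 'c' from first, 'g' from second => "cg"
  Position 1: 'b' from first, 'g' from second => "bg"
  Position 2: 'a' from first, 'h' from second => "ah"
  Position 3: 'c' from first, 'g' from second => "cg"
Result: cgbgahcg

cgbgahcg


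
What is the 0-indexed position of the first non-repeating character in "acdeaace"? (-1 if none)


Input: acdeaace
Character frequencies:
  'a': 3
  'c': 2
  'd': 1
  'e': 2
Scanning left to right for freq == 1:
  Position 0 ('a'): freq=3, skip
  Position 1 ('c'): freq=2, skip
  Position 2 ('d'): unique! => answer = 2

2


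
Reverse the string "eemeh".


Input: eemeh
Reading characters right to left:
  Position 4: 'h'
  Position 3: 'e'
  Position 2: 'm'
  Position 1: 'e'
  Position 0: 'e'
Reversed: hemee

hemee


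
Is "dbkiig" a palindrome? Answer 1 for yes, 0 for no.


Input: dbkiig
Reversed: giikbd
  Compare pos 0 ('d') with pos 5 ('g'): MISMATCH
  Compare pos 1 ('b') with pos 4 ('i'): MISMATCH
  Compare pos 2 ('k') with pos 3 ('i'): MISMATCH
Result: not a palindrome

0


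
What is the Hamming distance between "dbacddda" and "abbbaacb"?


Comparing "dbacddda" and "abbbaacb" position by position:
  Position 0: 'd' vs 'a' => differ
  Position 1: 'b' vs 'b' => same
  Position 2: 'a' vs 'b' => differ
  Position 3: 'c' vs 'b' => differ
  Position 4: 'd' vs 'a' => differ
  Position 5: 'd' vs 'a' => differ
  Position 6: 'd' vs 'c' => differ
  Position 7: 'a' vs 'b' => differ
Total differences (Hamming distance): 7

7


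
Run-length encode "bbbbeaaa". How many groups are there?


Input: bbbbeaaa
Scanning for consecutive runs:
  Group 1: 'b' x 4 (positions 0-3)
  Group 2: 'e' x 1 (positions 4-4)
  Group 3: 'a' x 3 (positions 5-7)
Total groups: 3

3


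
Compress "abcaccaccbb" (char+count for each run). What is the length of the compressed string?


Input: abcaccaccbb
Runs:
  'a' x 1 => "a1"
  'b' x 1 => "b1"
  'c' x 1 => "c1"
  'a' x 1 => "a1"
  'c' x 2 => "c2"
  'a' x 1 => "a1"
  'c' x 2 => "c2"
  'b' x 2 => "b2"
Compressed: "a1b1c1a1c2a1c2b2"
Compressed length: 16

16


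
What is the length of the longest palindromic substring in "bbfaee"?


Input: "bbfaee"
Checking substrings for palindromes:
  [0:2] "bb" (len 2) => palindrome
  [4:6] "ee" (len 2) => palindrome
Longest palindromic substring: "bb" with length 2

2


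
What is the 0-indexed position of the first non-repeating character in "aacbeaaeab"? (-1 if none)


Input: aacbeaaeab
Character frequencies:
  'a': 5
  'b': 2
  'c': 1
  'e': 2
Scanning left to right for freq == 1:
  Position 0 ('a'): freq=5, skip
  Position 1 ('a'): freq=5, skip
  Position 2 ('c'): unique! => answer = 2

2


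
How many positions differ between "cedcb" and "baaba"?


Comparing "cedcb" and "baaba" position by position:
  Position 0: 'c' vs 'b' => DIFFER
  Position 1: 'e' vs 'a' => DIFFER
  Position 2: 'd' vs 'a' => DIFFER
  Position 3: 'c' vs 'b' => DIFFER
  Position 4: 'b' vs 'a' => DIFFER
Positions that differ: 5

5


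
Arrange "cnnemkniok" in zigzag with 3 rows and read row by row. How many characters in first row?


Zigzag "cnnemkniok" into 3 rows:
Placing characters:
  'c' => row 0
  'n' => row 1
  'n' => row 2
  'e' => row 1
  'm' => row 0
  'k' => row 1
  'n' => row 2
  'i' => row 1
  'o' => row 0
  'k' => row 1
Rows:
  Row 0: "cmo"
  Row 1: "nekik"
  Row 2: "nn"
First row length: 3

3


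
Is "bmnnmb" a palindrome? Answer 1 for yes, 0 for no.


Input: bmnnmb
Reversed: bmnnmb
  Compare pos 0 ('b') with pos 5 ('b'): match
  Compare pos 1 ('m') with pos 4 ('m'): match
  Compare pos 2 ('n') with pos 3 ('n'): match
Result: palindrome

1


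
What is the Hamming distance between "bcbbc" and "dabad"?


Comparing "bcbbc" and "dabad" position by position:
  Position 0: 'b' vs 'd' => differ
  Position 1: 'c' vs 'a' => differ
  Position 2: 'b' vs 'b' => same
  Position 3: 'b' vs 'a' => differ
  Position 4: 'c' vs 'd' => differ
Total differences (Hamming distance): 4

4


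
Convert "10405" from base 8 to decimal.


Input: "10405" in base 8
Positional expansion:
  Digit '1' (value 1) x 8^4 = 4096
  Digit '0' (value 0) x 8^3 = 0
  Digit '4' (value 4) x 8^2 = 256
  Digit '0' (value 0) x 8^1 = 0
  Digit '5' (value 5) x 8^0 = 5
Sum = 4357

4357


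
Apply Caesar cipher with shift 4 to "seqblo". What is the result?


Caesar cipher: shift "seqblo" by 4
  's' (pos 18) + 4 = pos 22 = 'w'
  'e' (pos 4) + 4 = pos 8 = 'i'
  'q' (pos 16) + 4 = pos 20 = 'u'
  'b' (pos 1) + 4 = pos 5 = 'f'
  'l' (pos 11) + 4 = pos 15 = 'p'
  'o' (pos 14) + 4 = pos 18 = 's'
Result: wiufps

wiufps


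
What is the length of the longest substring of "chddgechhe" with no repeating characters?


Input: "chddgechhe"
Sliding window (track last position of each char):
  Position 0 ('c'): window [0,0] length 1 -- new best
  Position 1 ('h'): window [0,1] length 2 -- new best
  Position 2 ('d'): window [0,2] length 3 -- new best
  Position 3 ('d'): repeat (last at 2), move window start to 3
  Position 3 ('d'): window [3,3] length 1
  Position 4 ('g'): window [3,4] length 2
  Position 5 ('e'): window [3,5] length 3
  Position 6 ('c'): window [3,6] length 4 -- new best
  Position 7 ('h'): window [3,7] length 5 -- new best
  Position 8 ('h'): repeat (last at 7), move window start to 8
  Position 8 ('h'): window [8,8] length 1
  Position 9 ('e'): window [8,9] length 2
Longest substring with no repeats: "dgech" with length 5

5


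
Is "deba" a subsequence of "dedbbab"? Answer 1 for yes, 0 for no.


Check if "deba" is a subsequence of "dedbbab"
Greedy scan:
  Position 0 ('d'): matches sub[0] = 'd'
  Position 1 ('e'): matches sub[1] = 'e'
  Position 2 ('d'): no match needed
  Position 3 ('b'): matches sub[2] = 'b'
  Position 4 ('b'): no match needed
  Position 5 ('a'): matches sub[3] = 'a'
  Position 6 ('b'): no match needed
All 4 characters matched => is a subsequence

1


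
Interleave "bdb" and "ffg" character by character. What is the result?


Interleaving "bdb" and "ffg":
  Position 0: 'b' from first, 'f' from second => "bf"
  Position 1: 'd' from first, 'f' from second => "df"
  Position 2: 'b' from first, 'g' from second => "bg"
Result: bfdfbg

bfdfbg


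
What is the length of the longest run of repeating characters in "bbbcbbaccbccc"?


Input: "bbbcbbaccbccc"
Scanning for longest run:
  Position 1 ('b'): continues run of 'b', length=2
  Position 2 ('b'): continues run of 'b', length=3
  Position 3 ('c'): new char, reset run to 1
  Position 4 ('b'): new char, reset run to 1
  Position 5 ('b'): continues run of 'b', length=2
  Position 6 ('a'): new char, reset run to 1
  Position 7 ('c'): new char, reset run to 1
  Position 8 ('c'): continues run of 'c', length=2
  Position 9 ('b'): new char, reset run to 1
  Position 10 ('c'): new char, reset run to 1
  Position 11 ('c'): continues run of 'c', length=2
  Position 12 ('c'): continues run of 'c', length=3
Longest run: 'b' with length 3

3


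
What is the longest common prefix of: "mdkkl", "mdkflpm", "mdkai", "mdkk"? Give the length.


Words: mdkkl, mdkflpm, mdkai, mdkk
  Position 0: all 'm' => match
  Position 1: all 'd' => match
  Position 2: all 'k' => match
  Position 3: ('k', 'f', 'a', 'k') => mismatch, stop
LCP = "mdk" (length 3)

3


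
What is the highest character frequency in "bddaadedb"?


Input: bddaadedb
Character counts:
  'a': 2
  'b': 2
  'd': 4
  'e': 1
Maximum frequency: 4

4


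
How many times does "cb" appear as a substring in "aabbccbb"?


Searching for "cb" in "aabbccbb"
Scanning each position:
  Position 0: "aa" => no
  Position 1: "ab" => no
  Position 2: "bb" => no
  Position 3: "bc" => no
  Position 4: "cc" => no
  Position 5: "cb" => MATCH
  Position 6: "bb" => no
Total occurrences: 1

1


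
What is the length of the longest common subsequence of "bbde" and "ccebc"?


LCS of "bbde" and "ccebc"
DP table:
           c    c    e    b    c
      0    0    0    0    0    0
  b   0    0    0    0    1    1
  b   0    0    0    0    1    1
  d   0    0    0    0    1    1
  e   0    0    0    1    1    1
LCS length = dp[4][5] = 1

1


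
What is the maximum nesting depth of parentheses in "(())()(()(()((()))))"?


Input: "(())()(()(()((()))))"
Tracking depth:
  Position 0 '(': depth becomes 1
  Position 1 '(': depth becomes 2
  Position 2 ')': depth becomes 1
  Position 3 ')': depth becomes 0
  Position 4 '(': depth becomes 1
  Position 5 ')': depth becomes 0
  Position 6 '(': depth becomes 1
  Position 7 '(': depth becomes 2
  Position 8 ')': depth becomes 1
  Position 9 '(': depth becomes 2
  Position 10 '(': depth becomes 3
  Position 11 ')': depth becomes 2
  Position 12 '(': depth becomes 3
  Position 13 '(': depth becomes 4
  Position 14 '(': depth becomes 5
  Position 15 ')': depth becomes 4
  Position 16 ')': depth becomes 3
  Position 17 ')': depth becomes 2
  Position 18 ')': depth becomes 1
  Position 19 ')': depth becomes 0
Maximum depth reached: 5

5


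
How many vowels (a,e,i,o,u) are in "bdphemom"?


Input: bdphemom
Checking each character:
  'b' at position 0: consonant
  'd' at position 1: consonant
  'p' at position 2: consonant
  'h' at position 3: consonant
  'e' at position 4: vowel (running total: 1)
  'm' at position 5: consonant
  'o' at position 6: vowel (running total: 2)
  'm' at position 7: consonant
Total vowels: 2

2


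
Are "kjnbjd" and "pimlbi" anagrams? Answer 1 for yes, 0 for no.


Strings: "kjnbjd", "pimlbi"
Sorted first:  bdjjkn
Sorted second: biilmp
Differ at position 1: 'd' vs 'i' => not anagrams

0


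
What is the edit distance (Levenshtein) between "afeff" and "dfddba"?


Computing edit distance: "afeff" -> "dfddba"
DP table:
           d    f    d    d    b    a
      0    1    2    3    4    5    6
  a   1    1    2    3    4    5    5
  f   2    2    1    2    3    4    5
  e   3    3    2    2    3    4    5
  f   4    4    3    3    3    4    5
  f   5    5    4    4    4    4    5
Edit distance = dp[5][6] = 5

5


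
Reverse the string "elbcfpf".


Input: elbcfpf
Reading characters right to left:
  Position 6: 'f'
  Position 5: 'p'
  Position 4: 'f'
  Position 3: 'c'
  Position 2: 'b'
  Position 1: 'l'
  Position 0: 'e'
Reversed: fpfcble

fpfcble


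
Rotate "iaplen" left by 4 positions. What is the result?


Input: "iaplen", rotate left by 4
First 4 characters: "iapl"
Remaining characters: "en"
Concatenate remaining + first: "en" + "iapl" = "eniapl"

eniapl


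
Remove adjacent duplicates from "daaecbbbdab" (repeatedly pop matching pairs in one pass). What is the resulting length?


Input: daaecbbbdab
Stack-based adjacent duplicate removal:
  Read 'd': push. Stack: d
  Read 'a': push. Stack: da
  Read 'a': matches stack top 'a' => pop. Stack: d
  Read 'e': push. Stack: de
  Read 'c': push. Stack: dec
  Read 'b': push. Stack: decb
  Read 'b': matches stack top 'b' => pop. Stack: dec
  Read 'b': push. Stack: decb
  Read 'd': push. Stack: decbd
  Read 'a': push. Stack: decbda
  Read 'b': push. Stack: decbdab
Final stack: "decbdab" (length 7)

7


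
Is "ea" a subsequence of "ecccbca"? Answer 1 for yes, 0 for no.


Check if "ea" is a subsequence of "ecccbca"
Greedy scan:
  Position 0 ('e'): matches sub[0] = 'e'
  Position 1 ('c'): no match needed
  Position 2 ('c'): no match needed
  Position 3 ('c'): no match needed
  Position 4 ('b'): no match needed
  Position 5 ('c'): no match needed
  Position 6 ('a'): matches sub[1] = 'a'
All 2 characters matched => is a subsequence

1


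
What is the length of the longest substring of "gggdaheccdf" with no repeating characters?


Input: "gggdaheccdf"
Sliding window (track last position of each char):
  Position 0 ('g'): window [0,0] length 1 -- new best
  Position 1 ('g'): repeat (last at 0), move window start to 1
  Position 1 ('g'): window [1,1] length 1
  Position 2 ('g'): repeat (last at 1), move window start to 2
  Position 2 ('g'): window [2,2] length 1
  Position 3 ('d'): window [2,3] length 2 -- new best
  Position 4 ('a'): window [2,4] length 3 -- new best
  Position 5 ('h'): window [2,5] length 4 -- new best
  Position 6 ('e'): window [2,6] length 5 -- new best
  Position 7 ('c'): window [2,7] length 6 -- new best
  Position 8 ('c'): repeat (last at 7), move window start to 8
  Position 8 ('c'): window [8,8] length 1
  Position 9 ('d'): window [8,9] length 2
  Position 10 ('f'): window [8,10] length 3
Longest substring with no repeats: "gdahec" with length 6

6


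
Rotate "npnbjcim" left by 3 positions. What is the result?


Input: "npnbjcim", rotate left by 3
First 3 characters: "npn"
Remaining characters: "bjcim"
Concatenate remaining + first: "bjcim" + "npn" = "bjcimnpn"

bjcimnpn


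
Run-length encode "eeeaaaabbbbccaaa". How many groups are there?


Input: eeeaaaabbbbccaaa
Scanning for consecutive runs:
  Group 1: 'e' x 3 (positions 0-2)
  Group 2: 'a' x 4 (positions 3-6)
  Group 3: 'b' x 4 (positions 7-10)
  Group 4: 'c' x 2 (positions 11-12)
  Group 5: 'a' x 3 (positions 13-15)
Total groups: 5

5


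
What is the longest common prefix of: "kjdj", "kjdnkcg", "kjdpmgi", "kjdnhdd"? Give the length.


Words: kjdj, kjdnkcg, kjdpmgi, kjdnhdd
  Position 0: all 'k' => match
  Position 1: all 'j' => match
  Position 2: all 'd' => match
  Position 3: ('j', 'n', 'p', 'n') => mismatch, stop
LCP = "kjd" (length 3)

3


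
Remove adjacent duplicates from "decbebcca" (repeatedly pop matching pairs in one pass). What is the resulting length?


Input: decbebcca
Stack-based adjacent duplicate removal:
  Read 'd': push. Stack: d
  Read 'e': push. Stack: de
  Read 'c': push. Stack: dec
  Read 'b': push. Stack: decb
  Read 'e': push. Stack: decbe
  Read 'b': push. Stack: decbeb
  Read 'c': push. Stack: decbebc
  Read 'c': matches stack top 'c' => pop. Stack: decbeb
  Read 'a': push. Stack: decbeba
Final stack: "decbeba" (length 7)

7


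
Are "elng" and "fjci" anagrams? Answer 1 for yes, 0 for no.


Strings: "elng", "fjci"
Sorted first:  egln
Sorted second: cfij
Differ at position 0: 'e' vs 'c' => not anagrams

0


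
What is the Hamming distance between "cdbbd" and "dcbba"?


Comparing "cdbbd" and "dcbba" position by position:
  Position 0: 'c' vs 'd' => differ
  Position 1: 'd' vs 'c' => differ
  Position 2: 'b' vs 'b' => same
  Position 3: 'b' vs 'b' => same
  Position 4: 'd' vs 'a' => differ
Total differences (Hamming distance): 3

3


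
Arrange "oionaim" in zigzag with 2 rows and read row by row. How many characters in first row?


Zigzag "oionaim" into 2 rows:
Placing characters:
  'o' => row 0
  'i' => row 1
  'o' => row 0
  'n' => row 1
  'a' => row 0
  'i' => row 1
  'm' => row 0
Rows:
  Row 0: "ooam"
  Row 1: "ini"
First row length: 4

4


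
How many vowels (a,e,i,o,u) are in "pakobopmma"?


Input: pakobopmma
Checking each character:
  'p' at position 0: consonant
  'a' at position 1: vowel (running total: 1)
  'k' at position 2: consonant
  'o' at position 3: vowel (running total: 2)
  'b' at position 4: consonant
  'o' at position 5: vowel (running total: 3)
  'p' at position 6: consonant
  'm' at position 7: consonant
  'm' at position 8: consonant
  'a' at position 9: vowel (running total: 4)
Total vowels: 4

4


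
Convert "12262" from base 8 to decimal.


Input: "12262" in base 8
Positional expansion:
  Digit '1' (value 1) x 8^4 = 4096
  Digit '2' (value 2) x 8^3 = 1024
  Digit '2' (value 2) x 8^2 = 128
  Digit '6' (value 6) x 8^1 = 48
  Digit '2' (value 2) x 8^0 = 2
Sum = 5298

5298


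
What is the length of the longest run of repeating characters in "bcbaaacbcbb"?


Input: "bcbaaacbcbb"
Scanning for longest run:
  Position 1 ('c'): new char, reset run to 1
  Position 2 ('b'): new char, reset run to 1
  Position 3 ('a'): new char, reset run to 1
  Position 4 ('a'): continues run of 'a', length=2
  Position 5 ('a'): continues run of 'a', length=3
  Position 6 ('c'): new char, reset run to 1
  Position 7 ('b'): new char, reset run to 1
  Position 8 ('c'): new char, reset run to 1
  Position 9 ('b'): new char, reset run to 1
  Position 10 ('b'): continues run of 'b', length=2
Longest run: 'a' with length 3

3


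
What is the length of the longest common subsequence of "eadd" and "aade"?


LCS of "eadd" and "aade"
DP table:
           a    a    d    e
      0    0    0    0    0
  e   0    0    0    0    1
  a   0    1    1    1    1
  d   0    1    1    2    2
  d   0    1    1    2    2
LCS length = dp[4][4] = 2

2


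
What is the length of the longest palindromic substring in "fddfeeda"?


Input: "fddfeeda"
Checking substrings for palindromes:
  [0:4] "fddf" (len 4) => palindrome
  [1:3] "dd" (len 2) => palindrome
  [4:6] "ee" (len 2) => palindrome
Longest palindromic substring: "fddf" with length 4

4


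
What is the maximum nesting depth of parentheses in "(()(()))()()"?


Input: "(()(()))()()"
Tracking depth:
  Position 0 '(': depth becomes 1
  Position 1 '(': depth becomes 2
  Position 2 ')': depth becomes 1
  Position 3 '(': depth becomes 2
  Position 4 '(': depth becomes 3
  Position 5 ')': depth becomes 2
  Position 6 ')': depth becomes 1
  Position 7 ')': depth becomes 0
  Position 8 '(': depth becomes 1
  Position 9 ')': depth becomes 0
  Position 10 '(': depth becomes 1
  Position 11 ')': depth becomes 0
Maximum depth reached: 3

3


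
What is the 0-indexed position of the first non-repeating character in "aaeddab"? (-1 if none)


Input: aaeddab
Character frequencies:
  'a': 3
  'b': 1
  'd': 2
  'e': 1
Scanning left to right for freq == 1:
  Position 0 ('a'): freq=3, skip
  Position 1 ('a'): freq=3, skip
  Position 2 ('e'): unique! => answer = 2

2


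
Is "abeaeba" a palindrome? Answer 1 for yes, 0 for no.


Input: abeaeba
Reversed: abeaeba
  Compare pos 0 ('a') with pos 6 ('a'): match
  Compare pos 1 ('b') with pos 5 ('b'): match
  Compare pos 2 ('e') with pos 4 ('e'): match
Result: palindrome

1


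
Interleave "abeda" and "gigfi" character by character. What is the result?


Interleaving "abeda" and "gigfi":
  Position 0: 'a' from first, 'g' from second => "ag"
  Position 1: 'b' from first, 'i' from second => "bi"
  Position 2: 'e' from first, 'g' from second => "eg"
  Position 3: 'd' from first, 'f' from second => "df"
  Position 4: 'a' from first, 'i' from second => "ai"
Result: agbiegdfai

agbiegdfai


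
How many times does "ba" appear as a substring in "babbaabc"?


Searching for "ba" in "babbaabc"
Scanning each position:
  Position 0: "ba" => MATCH
  Position 1: "ab" => no
  Position 2: "bb" => no
  Position 3: "ba" => MATCH
  Position 4: "aa" => no
  Position 5: "ab" => no
  Position 6: "bc" => no
Total occurrences: 2

2


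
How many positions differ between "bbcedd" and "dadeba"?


Comparing "bbcedd" and "dadeba" position by position:
  Position 0: 'b' vs 'd' => DIFFER
  Position 1: 'b' vs 'a' => DIFFER
  Position 2: 'c' vs 'd' => DIFFER
  Position 3: 'e' vs 'e' => same
  Position 4: 'd' vs 'b' => DIFFER
  Position 5: 'd' vs 'a' => DIFFER
Positions that differ: 5

5


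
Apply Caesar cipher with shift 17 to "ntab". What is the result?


Caesar cipher: shift "ntab" by 17
  'n' (pos 13) + 17 = pos 4 = 'e'
  't' (pos 19) + 17 = pos 10 = 'k'
  'a' (pos 0) + 17 = pos 17 = 'r'
  'b' (pos 1) + 17 = pos 18 = 's'
Result: ekrs

ekrs


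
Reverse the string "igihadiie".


Input: igihadiie
Reading characters right to left:
  Position 8: 'e'
  Position 7: 'i'
  Position 6: 'i'
  Position 5: 'd'
  Position 4: 'a'
  Position 3: 'h'
  Position 2: 'i'
  Position 1: 'g'
  Position 0: 'i'
Reversed: eiidahigi

eiidahigi


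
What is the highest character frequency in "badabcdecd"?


Input: badabcdecd
Character counts:
  'a': 2
  'b': 2
  'c': 2
  'd': 3
  'e': 1
Maximum frequency: 3

3


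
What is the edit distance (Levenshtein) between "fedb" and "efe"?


Computing edit distance: "fedb" -> "efe"
DP table:
           e    f    e
      0    1    2    3
  f   1    1    1    2
  e   2    1    2    1
  d   3    2    2    2
  b   4    3    3    3
Edit distance = dp[4][3] = 3

3


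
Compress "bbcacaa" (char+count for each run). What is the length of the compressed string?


Input: bbcacaa
Runs:
  'b' x 2 => "b2"
  'c' x 1 => "c1"
  'a' x 1 => "a1"
  'c' x 1 => "c1"
  'a' x 2 => "a2"
Compressed: "b2c1a1c1a2"
Compressed length: 10

10


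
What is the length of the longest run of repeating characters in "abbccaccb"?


Input: "abbccaccb"
Scanning for longest run:
  Position 1 ('b'): new char, reset run to 1
  Position 2 ('b'): continues run of 'b', length=2
  Position 3 ('c'): new char, reset run to 1
  Position 4 ('c'): continues run of 'c', length=2
  Position 5 ('a'): new char, reset run to 1
  Position 6 ('c'): new char, reset run to 1
  Position 7 ('c'): continues run of 'c', length=2
  Position 8 ('b'): new char, reset run to 1
Longest run: 'b' with length 2

2


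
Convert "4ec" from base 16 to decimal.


Input: "4ec" in base 16
Positional expansion:
  Digit '4' (value 4) x 16^2 = 1024
  Digit 'e' (value 14) x 16^1 = 224
  Digit 'c' (value 12) x 16^0 = 12
Sum = 1260

1260


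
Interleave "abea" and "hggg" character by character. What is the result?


Interleaving "abea" and "hggg":
  Position 0: 'a' from first, 'h' from second => "ah"
  Position 1: 'b' from first, 'g' from second => "bg"
  Position 2: 'e' from first, 'g' from second => "eg"
  Position 3: 'a' from first, 'g' from second => "ag"
Result: ahbgegag

ahbgegag


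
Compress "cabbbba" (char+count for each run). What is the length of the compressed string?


Input: cabbbba
Runs:
  'c' x 1 => "c1"
  'a' x 1 => "a1"
  'b' x 4 => "b4"
  'a' x 1 => "a1"
Compressed: "c1a1b4a1"
Compressed length: 8

8


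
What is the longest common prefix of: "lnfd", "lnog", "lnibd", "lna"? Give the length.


Words: lnfd, lnog, lnibd, lna
  Position 0: all 'l' => match
  Position 1: all 'n' => match
  Position 2: ('f', 'o', 'i', 'a') => mismatch, stop
LCP = "ln" (length 2)

2


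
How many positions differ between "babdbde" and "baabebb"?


Comparing "babdbde" and "baabebb" position by position:
  Position 0: 'b' vs 'b' => same
  Position 1: 'a' vs 'a' => same
  Position 2: 'b' vs 'a' => DIFFER
  Position 3: 'd' vs 'b' => DIFFER
  Position 4: 'b' vs 'e' => DIFFER
  Position 5: 'd' vs 'b' => DIFFER
  Position 6: 'e' vs 'b' => DIFFER
Positions that differ: 5

5


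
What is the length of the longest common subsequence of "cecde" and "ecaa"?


LCS of "cecde" and "ecaa"
DP table:
           e    c    a    a
      0    0    0    0    0
  c   0    0    1    1    1
  e   0    1    1    1    1
  c   0    1    2    2    2
  d   0    1    2    2    2
  e   0    1    2    2    2
LCS length = dp[5][4] = 2

2


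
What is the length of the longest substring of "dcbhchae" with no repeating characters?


Input: "dcbhchae"
Sliding window (track last position of each char):
  Position 0 ('d'): window [0,0] length 1 -- new best
  Position 1 ('c'): window [0,1] length 2 -- new best
  Position 2 ('b'): window [0,2] length 3 -- new best
  Position 3 ('h'): window [0,3] length 4 -- new best
  Position 4 ('c'): repeat (last at 1), move window start to 2
  Position 4 ('c'): window [2,4] length 3
  Position 5 ('h'): repeat (last at 3), move window start to 4
  Position 5 ('h'): window [4,5] length 2
  Position 6 ('a'): window [4,6] length 3
  Position 7 ('e'): window [4,7] length 4
Longest substring with no repeats: "dcbh" with length 4

4


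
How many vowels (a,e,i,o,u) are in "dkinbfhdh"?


Input: dkinbfhdh
Checking each character:
  'd' at position 0: consonant
  'k' at position 1: consonant
  'i' at position 2: vowel (running total: 1)
  'n' at position 3: consonant
  'b' at position 4: consonant
  'f' at position 5: consonant
  'h' at position 6: consonant
  'd' at position 7: consonant
  'h' at position 8: consonant
Total vowels: 1

1


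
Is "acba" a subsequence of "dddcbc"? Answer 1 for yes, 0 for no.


Check if "acba" is a subsequence of "dddcbc"
Greedy scan:
  Position 0 ('d'): no match needed
  Position 1 ('d'): no match needed
  Position 2 ('d'): no match needed
  Position 3 ('c'): no match needed
  Position 4 ('b'): no match needed
  Position 5 ('c'): no match needed
Only matched 0/4 characters => not a subsequence

0


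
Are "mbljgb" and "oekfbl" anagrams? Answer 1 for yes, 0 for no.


Strings: "mbljgb", "oekfbl"
Sorted first:  bbgjlm
Sorted second: befklo
Differ at position 1: 'b' vs 'e' => not anagrams

0


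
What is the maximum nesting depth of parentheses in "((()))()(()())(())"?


Input: "((()))()(()())(())"
Tracking depth:
  Position 0 '(': depth becomes 1
  Position 1 '(': depth becomes 2
  Position 2 '(': depth becomes 3
  Position 3 ')': depth becomes 2
  Position 4 ')': depth becomes 1
  Position 5 ')': depth becomes 0
  Position 6 '(': depth becomes 1
  Position 7 ')': depth becomes 0
  Position 8 '(': depth becomes 1
  Position 9 '(': depth becomes 2
  Position 10 ')': depth becomes 1
  Position 11 '(': depth becomes 2
  Position 12 ')': depth becomes 1
  Position 13 ')': depth becomes 0
  Position 14 '(': depth becomes 1
  Position 15 '(': depth becomes 2
  Position 16 ')': depth becomes 1
  Position 17 ')': depth becomes 0
Maximum depth reached: 3

3


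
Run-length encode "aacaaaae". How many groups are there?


Input: aacaaaae
Scanning for consecutive runs:
  Group 1: 'a' x 2 (positions 0-1)
  Group 2: 'c' x 1 (positions 2-2)
  Group 3: 'a' x 4 (positions 3-6)
  Group 4: 'e' x 1 (positions 7-7)
Total groups: 4

4


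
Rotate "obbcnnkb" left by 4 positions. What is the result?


Input: "obbcnnkb", rotate left by 4
First 4 characters: "obbc"
Remaining characters: "nnkb"
Concatenate remaining + first: "nnkb" + "obbc" = "nnkbobbc"

nnkbobbc


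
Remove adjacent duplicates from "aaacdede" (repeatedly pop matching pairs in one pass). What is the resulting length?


Input: aaacdede
Stack-based adjacent duplicate removal:
  Read 'a': push. Stack: a
  Read 'a': matches stack top 'a' => pop. Stack: (empty)
  Read 'a': push. Stack: a
  Read 'c': push. Stack: ac
  Read 'd': push. Stack: acd
  Read 'e': push. Stack: acde
  Read 'd': push. Stack: acded
  Read 'e': push. Stack: acdede
Final stack: "acdede" (length 6)

6


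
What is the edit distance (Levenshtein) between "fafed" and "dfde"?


Computing edit distance: "fafed" -> "dfde"
DP table:
           d    f    d    e
      0    1    2    3    4
  f   1    1    1    2    3
  a   2    2    2    2    3
  f   3    3    2    3    3
  e   4    4    3    3    3
  d   5    4    4    3    4
Edit distance = dp[5][4] = 4

4


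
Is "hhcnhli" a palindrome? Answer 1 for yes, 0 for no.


Input: hhcnhli
Reversed: ilhnchh
  Compare pos 0 ('h') with pos 6 ('i'): MISMATCH
  Compare pos 1 ('h') with pos 5 ('l'): MISMATCH
  Compare pos 2 ('c') with pos 4 ('h'): MISMATCH
Result: not a palindrome

0


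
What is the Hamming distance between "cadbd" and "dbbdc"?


Comparing "cadbd" and "dbbdc" position by position:
  Position 0: 'c' vs 'd' => differ
  Position 1: 'a' vs 'b' => differ
  Position 2: 'd' vs 'b' => differ
  Position 3: 'b' vs 'd' => differ
  Position 4: 'd' vs 'c' => differ
Total differences (Hamming distance): 5

5


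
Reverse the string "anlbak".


Input: anlbak
Reading characters right to left:
  Position 5: 'k'
  Position 4: 'a'
  Position 3: 'b'
  Position 2: 'l'
  Position 1: 'n'
  Position 0: 'a'
Reversed: kablna

kablna


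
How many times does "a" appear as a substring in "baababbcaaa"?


Searching for "a" in "baababbcaaa"
Scanning each position:
  Position 0: "b" => no
  Position 1: "a" => MATCH
  Position 2: "a" => MATCH
  Position 3: "b" => no
  Position 4: "a" => MATCH
  Position 5: "b" => no
  Position 6: "b" => no
  Position 7: "c" => no
  Position 8: "a" => MATCH
  Position 9: "a" => MATCH
  Position 10: "a" => MATCH
Total occurrences: 6

6


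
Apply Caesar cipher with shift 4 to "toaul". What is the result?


Caesar cipher: shift "toaul" by 4
  't' (pos 19) + 4 = pos 23 = 'x'
  'o' (pos 14) + 4 = pos 18 = 's'
  'a' (pos 0) + 4 = pos 4 = 'e'
  'u' (pos 20) + 4 = pos 24 = 'y'
  'l' (pos 11) + 4 = pos 15 = 'p'
Result: xseyp

xseyp


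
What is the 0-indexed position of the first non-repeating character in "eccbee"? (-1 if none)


Input: eccbee
Character frequencies:
  'b': 1
  'c': 2
  'e': 3
Scanning left to right for freq == 1:
  Position 0 ('e'): freq=3, skip
  Position 1 ('c'): freq=2, skip
  Position 2 ('c'): freq=2, skip
  Position 3 ('b'): unique! => answer = 3

3


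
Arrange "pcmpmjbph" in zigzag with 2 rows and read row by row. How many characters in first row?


Zigzag "pcmpmjbph" into 2 rows:
Placing characters:
  'p' => row 0
  'c' => row 1
  'm' => row 0
  'p' => row 1
  'm' => row 0
  'j' => row 1
  'b' => row 0
  'p' => row 1
  'h' => row 0
Rows:
  Row 0: "pmmbh"
  Row 1: "cpjp"
First row length: 5

5


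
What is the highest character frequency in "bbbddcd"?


Input: bbbddcd
Character counts:
  'b': 3
  'c': 1
  'd': 3
Maximum frequency: 3

3


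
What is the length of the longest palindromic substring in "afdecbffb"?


Input: "afdecbffb"
Checking substrings for palindromes:
  [5:9] "bffb" (len 4) => palindrome
  [6:8] "ff" (len 2) => palindrome
Longest palindromic substring: "bffb" with length 4

4


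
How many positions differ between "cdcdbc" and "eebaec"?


Comparing "cdcdbc" and "eebaec" position by position:
  Position 0: 'c' vs 'e' => DIFFER
  Position 1: 'd' vs 'e' => DIFFER
  Position 2: 'c' vs 'b' => DIFFER
  Position 3: 'd' vs 'a' => DIFFER
  Position 4: 'b' vs 'e' => DIFFER
  Position 5: 'c' vs 'c' => same
Positions that differ: 5

5


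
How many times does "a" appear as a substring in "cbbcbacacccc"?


Searching for "a" in "cbbcbacacccc"
Scanning each position:
  Position 0: "c" => no
  Position 1: "b" => no
  Position 2: "b" => no
  Position 3: "c" => no
  Position 4: "b" => no
  Position 5: "a" => MATCH
  Position 6: "c" => no
  Position 7: "a" => MATCH
  Position 8: "c" => no
  Position 9: "c" => no
  Position 10: "c" => no
  Position 11: "c" => no
Total occurrences: 2

2


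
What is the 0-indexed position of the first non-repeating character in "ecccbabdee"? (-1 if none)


Input: ecccbabdee
Character frequencies:
  'a': 1
  'b': 2
  'c': 3
  'd': 1
  'e': 3
Scanning left to right for freq == 1:
  Position 0 ('e'): freq=3, skip
  Position 1 ('c'): freq=3, skip
  Position 2 ('c'): freq=3, skip
  Position 3 ('c'): freq=3, skip
  Position 4 ('b'): freq=2, skip
  Position 5 ('a'): unique! => answer = 5

5


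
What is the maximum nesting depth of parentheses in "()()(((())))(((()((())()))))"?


Input: "()()(((())))(((()((())()))))"
Tracking depth:
  Position 0 '(': depth becomes 1
  Position 1 ')': depth becomes 0
  Position 2 '(': depth becomes 1
  Position 3 ')': depth becomes 0
  Position 4 '(': depth becomes 1
  Position 5 '(': depth becomes 2
  Position 6 '(': depth becomes 3
  Position 7 '(': depth becomes 4
  Position 8 ')': depth becomes 3
  Position 9 ')': depth becomes 2
  Position 10 ')': depth becomes 1
  Position 11 ')': depth becomes 0
  Position 12 '(': depth becomes 1
  Position 13 '(': depth becomes 2
  Position 14 '(': depth becomes 3
  Position 15 '(': depth becomes 4
  Position 16 ')': depth becomes 3
  Position 17 '(': depth becomes 4
  Position 18 '(': depth becomes 5
  Position 19 '(': depth becomes 6
  Position 20 ')': depth becomes 5
  Position 21 ')': depth becomes 4
  Position 22 '(': depth becomes 5
  Position 23 ')': depth becomes 4
  Position 24 ')': depth becomes 3
  Position 25 ')': depth becomes 2
  Position 26 ')': depth becomes 1
  Position 27 ')': depth becomes 0
Maximum depth reached: 6

6


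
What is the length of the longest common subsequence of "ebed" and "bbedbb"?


LCS of "ebed" and "bbedbb"
DP table:
           b    b    e    d    b    b
      0    0    0    0    0    0    0
  e   0    0    0    1    1    1    1
  b   0    1    1    1    1    2    2
  e   0    1    1    2    2    2    2
  d   0    1    1    2    3    3    3
LCS length = dp[4][6] = 3

3


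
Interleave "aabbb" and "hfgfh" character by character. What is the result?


Interleaving "aabbb" and "hfgfh":
  Position 0: 'a' from first, 'h' from second => "ah"
  Position 1: 'a' from first, 'f' from second => "af"
  Position 2: 'b' from first, 'g' from second => "bg"
  Position 3: 'b' from first, 'f' from second => "bf"
  Position 4: 'b' from first, 'h' from second => "bh"
Result: ahafbgbfbh

ahafbgbfbh


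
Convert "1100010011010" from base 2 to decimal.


Input: "1100010011010" in base 2
Positional expansion:
  Digit '1' (value 1) x 2^12 = 4096
  Digit '1' (value 1) x 2^11 = 2048
  Digit '0' (value 0) x 2^10 = 0
  Digit '0' (value 0) x 2^9 = 0
  Digit '0' (value 0) x 2^8 = 0
  Digit '1' (value 1) x 2^7 = 128
  Digit '0' (value 0) x 2^6 = 0
  Digit '0' (value 0) x 2^5 = 0
  Digit '1' (value 1) x 2^4 = 16
  Digit '1' (value 1) x 2^3 = 8
  Digit '0' (value 0) x 2^2 = 0
  Digit '1' (value 1) x 2^1 = 2
  Digit '0' (value 0) x 2^0 = 0
Sum = 6298

6298


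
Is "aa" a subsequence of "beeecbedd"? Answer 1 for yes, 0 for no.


Check if "aa" is a subsequence of "beeecbedd"
Greedy scan:
  Position 0 ('b'): no match needed
  Position 1 ('e'): no match needed
  Position 2 ('e'): no match needed
  Position 3 ('e'): no match needed
  Position 4 ('c'): no match needed
  Position 5 ('b'): no match needed
  Position 6 ('e'): no match needed
  Position 7 ('d'): no match needed
  Position 8 ('d'): no match needed
Only matched 0/2 characters => not a subsequence

0


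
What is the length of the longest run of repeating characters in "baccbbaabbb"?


Input: "baccbbaabbb"
Scanning for longest run:
  Position 1 ('a'): new char, reset run to 1
  Position 2 ('c'): new char, reset run to 1
  Position 3 ('c'): continues run of 'c', length=2
  Position 4 ('b'): new char, reset run to 1
  Position 5 ('b'): continues run of 'b', length=2
  Position 6 ('a'): new char, reset run to 1
  Position 7 ('a'): continues run of 'a', length=2
  Position 8 ('b'): new char, reset run to 1
  Position 9 ('b'): continues run of 'b', length=2
  Position 10 ('b'): continues run of 'b', length=3
Longest run: 'b' with length 3

3


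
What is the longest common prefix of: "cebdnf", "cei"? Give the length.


Words: cebdnf, cei
  Position 0: all 'c' => match
  Position 1: all 'e' => match
  Position 2: ('b', 'i') => mismatch, stop
LCP = "ce" (length 2)

2


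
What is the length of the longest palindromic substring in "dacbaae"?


Input: "dacbaae"
Checking substrings for palindromes:
  [4:6] "aa" (len 2) => palindrome
Longest palindromic substring: "aa" with length 2

2


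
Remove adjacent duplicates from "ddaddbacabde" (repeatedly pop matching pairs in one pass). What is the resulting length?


Input: ddaddbacabde
Stack-based adjacent duplicate removal:
  Read 'd': push. Stack: d
  Read 'd': matches stack top 'd' => pop. Stack: (empty)
  Read 'a': push. Stack: a
  Read 'd': push. Stack: ad
  Read 'd': matches stack top 'd' => pop. Stack: a
  Read 'b': push. Stack: ab
  Read 'a': push. Stack: aba
  Read 'c': push. Stack: abac
  Read 'a': push. Stack: abaca
  Read 'b': push. Stack: abacab
  Read 'd': push. Stack: abacabd
  Read 'e': push. Stack: abacabde
Final stack: "abacabde" (length 8)

8


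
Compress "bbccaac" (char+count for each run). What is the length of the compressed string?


Input: bbccaac
Runs:
  'b' x 2 => "b2"
  'c' x 2 => "c2"
  'a' x 2 => "a2"
  'c' x 1 => "c1"
Compressed: "b2c2a2c1"
Compressed length: 8

8
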